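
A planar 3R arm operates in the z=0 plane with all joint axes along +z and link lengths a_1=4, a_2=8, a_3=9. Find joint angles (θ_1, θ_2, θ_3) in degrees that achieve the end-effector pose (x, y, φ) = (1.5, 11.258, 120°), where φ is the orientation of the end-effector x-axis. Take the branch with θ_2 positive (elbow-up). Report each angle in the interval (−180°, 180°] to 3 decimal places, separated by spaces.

-60.005 120.002 60.002

wrist centre = target − a_3·(cos φ, sin φ) = (6.0000, 3.4638)
cos θ_2 = (47.9977−4²−8²)/(2·4·8) = -0.5000; θ_2 = 120.0024° (elbow-up)
β = atan2(3.4638,6.0000) = 29.9976°; ψ = atan2(6.9280,-0.0003) = 90.0024°
θ_1 = β − ψ = -60.0047°
θ_3 = φ − θ_1 − θ_2 = 60.0024° (wrapped to (-180°,180°])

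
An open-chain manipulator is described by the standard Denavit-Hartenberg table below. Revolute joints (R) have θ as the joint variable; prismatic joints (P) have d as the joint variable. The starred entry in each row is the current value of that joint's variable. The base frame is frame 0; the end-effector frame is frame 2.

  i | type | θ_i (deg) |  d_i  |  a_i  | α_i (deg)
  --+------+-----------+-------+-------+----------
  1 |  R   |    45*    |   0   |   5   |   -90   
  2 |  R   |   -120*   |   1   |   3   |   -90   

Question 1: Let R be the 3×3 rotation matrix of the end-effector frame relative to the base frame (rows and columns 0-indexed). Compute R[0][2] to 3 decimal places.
0.612

End-effector z-axis (col 2 of R) = (0.6124,0.6124,0.5000)
R[0][2] = 0.6124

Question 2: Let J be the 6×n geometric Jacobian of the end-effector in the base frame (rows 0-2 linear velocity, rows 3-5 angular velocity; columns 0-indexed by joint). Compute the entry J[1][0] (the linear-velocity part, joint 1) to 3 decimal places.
axis z_0 = ẑ; lever o_n−o_0 = (1.7678,3.1820,2.5981)
cross product → J_v[:, 0] = (-3.1820,1.7678,0.0000)
J_ω[:, 0] = z_0
entry J[1][0] = 1.7678

1.768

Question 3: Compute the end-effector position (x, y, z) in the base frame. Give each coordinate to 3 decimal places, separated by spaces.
1.768 3.182 2.598

after link 1: o_1 = (3.5355, 3.5355, 0.0000)
after link 2: o_2 = (1.7678, 3.1820, 2.5981)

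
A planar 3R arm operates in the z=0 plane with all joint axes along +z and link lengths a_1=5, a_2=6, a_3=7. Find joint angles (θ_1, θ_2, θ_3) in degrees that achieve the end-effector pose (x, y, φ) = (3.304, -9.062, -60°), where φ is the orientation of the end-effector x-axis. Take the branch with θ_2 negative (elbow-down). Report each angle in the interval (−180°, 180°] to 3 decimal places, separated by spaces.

0.005 -150.002 89.997

wrist centre = target − a_3·(cos φ, sin φ) = (-0.1960, -2.9998)
cos θ_2 = (9.0373−5²−6²)/(2·5·6) = -0.8660; θ_2 = -150.0022° (elbow-down)
β = atan2(-2.9998,-0.1960) = -93.7382°; ψ = atan2(-2.9998,-0.1963) = -93.7433°
θ_1 = β − ψ = 0.0051°
θ_3 = φ − θ_1 − θ_2 = 89.9971° (wrapped to (-180°,180°])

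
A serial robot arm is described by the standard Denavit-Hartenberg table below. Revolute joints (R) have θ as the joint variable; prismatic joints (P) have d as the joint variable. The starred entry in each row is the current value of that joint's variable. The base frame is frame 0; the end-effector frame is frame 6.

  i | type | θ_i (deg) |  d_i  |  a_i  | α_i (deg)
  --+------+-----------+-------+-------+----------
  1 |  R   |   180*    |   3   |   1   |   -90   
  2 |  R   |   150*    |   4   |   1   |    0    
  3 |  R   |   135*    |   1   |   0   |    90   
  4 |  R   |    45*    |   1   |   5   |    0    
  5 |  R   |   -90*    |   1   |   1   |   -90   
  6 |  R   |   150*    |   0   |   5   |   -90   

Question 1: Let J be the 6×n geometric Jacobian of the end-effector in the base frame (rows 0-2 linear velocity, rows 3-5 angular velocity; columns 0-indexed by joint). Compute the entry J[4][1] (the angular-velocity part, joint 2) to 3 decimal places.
axis z_1 = (-0.0000,-1.0000,0.0000); lever o_n−o_1 = (0.0775,-10.8903,0.5111)
cross product → J_v[:, 1] = (-0.5111,0.0000,0.0775)
J_ω[:, 1] = z_1
entry J[4][1] = -1.0000

-1.000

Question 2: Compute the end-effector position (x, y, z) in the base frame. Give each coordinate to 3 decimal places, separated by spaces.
-0.923 -10.890 3.511

after link 1: o_1 = (-1.0000, 0.0000, 3.0000)
after link 2: o_2 = (-0.1340, -4.0000, 2.5000)
after link 3: o_3 = (-0.1340, -5.0000, 2.5000)
after link 4: o_4 = (-0.0831, -8.5355, 6.1739)
after link 5: o_5 = (0.6998, -7.8284, 7.1157)
after link 6: o_6 = (-0.9225, -10.8903, 3.5111)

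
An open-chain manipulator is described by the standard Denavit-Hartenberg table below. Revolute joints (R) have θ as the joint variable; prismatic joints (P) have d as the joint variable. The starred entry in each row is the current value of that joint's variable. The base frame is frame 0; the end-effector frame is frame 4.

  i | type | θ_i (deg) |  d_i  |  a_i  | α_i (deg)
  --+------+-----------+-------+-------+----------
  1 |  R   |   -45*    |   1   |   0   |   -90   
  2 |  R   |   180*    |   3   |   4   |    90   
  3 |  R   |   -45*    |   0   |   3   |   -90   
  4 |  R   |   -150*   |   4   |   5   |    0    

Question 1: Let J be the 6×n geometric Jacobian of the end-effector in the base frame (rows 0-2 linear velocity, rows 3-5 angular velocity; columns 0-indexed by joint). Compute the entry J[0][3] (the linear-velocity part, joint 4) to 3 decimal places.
axis z_3 = (0.0000,1.0000,-0.0000); lever o_n−o_3 = (4.3301,4.0000,-2.5000)
cross product → J_v[:, 3] = (-2.5000,-0.0000,-4.3301)
J_ω[:, 3] = z_3
entry J[0][3] = -2.5000

-2.500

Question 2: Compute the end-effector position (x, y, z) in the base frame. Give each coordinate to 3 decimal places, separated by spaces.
0.623 8.950 -1.500

after link 1: o_1 = (0.0000, 0.0000, 1.0000)
after link 2: o_2 = (-0.7071, 4.9497, 1.0000)
after link 3: o_3 = (-3.7071, 4.9497, 1.0000)
after link 4: o_4 = (0.6230, 8.9497, -1.5000)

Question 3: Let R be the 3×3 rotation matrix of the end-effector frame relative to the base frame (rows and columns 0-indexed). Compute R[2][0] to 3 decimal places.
-0.500

End-effector x-axis (col 0 of R) = (0.8660,-0.0000,-0.5000)
R[2][0] = -0.5000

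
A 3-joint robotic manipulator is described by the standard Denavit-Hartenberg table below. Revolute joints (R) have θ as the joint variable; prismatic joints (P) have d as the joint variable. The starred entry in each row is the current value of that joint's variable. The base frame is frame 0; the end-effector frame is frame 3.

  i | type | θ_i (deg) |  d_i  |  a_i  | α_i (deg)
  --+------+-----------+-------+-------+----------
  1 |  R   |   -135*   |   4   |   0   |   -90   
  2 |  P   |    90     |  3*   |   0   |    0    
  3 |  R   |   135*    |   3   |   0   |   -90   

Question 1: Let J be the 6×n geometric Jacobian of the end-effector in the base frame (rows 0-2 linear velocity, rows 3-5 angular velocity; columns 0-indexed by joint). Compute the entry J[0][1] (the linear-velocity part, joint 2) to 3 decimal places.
0.707

prismatic axis z_1 = (0.7071,-0.7071,0.0000)
J_v[:, 1] = z_1; J_ω[:, 1] = (0,0,0)
entry J[0][1] = 0.7071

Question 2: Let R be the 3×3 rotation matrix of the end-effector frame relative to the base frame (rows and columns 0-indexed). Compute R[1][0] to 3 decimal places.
End-effector x-axis (col 0 of R) = (0.5000,0.5000,0.7071)
R[1][0] = 0.5000

0.500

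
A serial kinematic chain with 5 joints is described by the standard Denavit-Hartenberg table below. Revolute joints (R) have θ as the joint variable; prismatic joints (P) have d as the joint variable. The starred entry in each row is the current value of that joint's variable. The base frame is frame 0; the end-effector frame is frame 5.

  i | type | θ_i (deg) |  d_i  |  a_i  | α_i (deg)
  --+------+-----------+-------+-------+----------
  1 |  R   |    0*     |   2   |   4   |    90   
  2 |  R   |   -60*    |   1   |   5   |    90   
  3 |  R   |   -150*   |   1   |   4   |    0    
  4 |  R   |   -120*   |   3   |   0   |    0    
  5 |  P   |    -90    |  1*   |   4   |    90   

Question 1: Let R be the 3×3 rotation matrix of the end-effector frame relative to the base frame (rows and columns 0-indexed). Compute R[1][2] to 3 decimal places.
1.000

End-effector z-axis (col 2 of R) = (-0.0000,1.0000,-0.0000)
R[1][2] = 1.0000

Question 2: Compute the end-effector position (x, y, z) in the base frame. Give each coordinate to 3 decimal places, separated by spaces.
after link 1: o_1 = (4.0000, 0.0000, 2.0000)
after link 2: o_2 = (6.5000, -1.0000, -2.3301)
after link 3: o_3 = (3.9019, 1.0000, 0.1699)
after link 4: o_4 = (1.3038, 1.0000, -1.3301)
after link 5: o_5 = (2.4378, 1.0000, -5.2942)

2.438 1.000 -5.294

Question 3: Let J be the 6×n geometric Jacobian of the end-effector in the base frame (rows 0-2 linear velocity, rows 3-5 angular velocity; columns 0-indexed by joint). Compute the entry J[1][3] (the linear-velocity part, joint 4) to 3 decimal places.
axis z_3 = (-0.8660,-0.0000,-0.5000); lever o_n−o_3 = (-1.4641,-0.0000,-5.4641)
cross product → J_v[:, 3] = (-0.0000,-4.0000,0.0000)
J_ω[:, 3] = z_3
entry J[1][3] = -4.0000

-4.000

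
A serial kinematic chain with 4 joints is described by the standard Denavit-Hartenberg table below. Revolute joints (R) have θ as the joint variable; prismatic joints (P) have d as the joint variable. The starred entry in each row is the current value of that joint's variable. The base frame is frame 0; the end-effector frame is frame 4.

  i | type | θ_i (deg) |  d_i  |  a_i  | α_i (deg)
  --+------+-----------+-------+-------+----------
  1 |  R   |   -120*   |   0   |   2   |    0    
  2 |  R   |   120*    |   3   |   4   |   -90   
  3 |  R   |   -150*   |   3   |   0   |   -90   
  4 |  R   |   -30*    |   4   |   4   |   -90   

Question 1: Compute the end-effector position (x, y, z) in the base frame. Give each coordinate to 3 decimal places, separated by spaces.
2.000 3.268 8.196

after link 1: o_1 = (-1.0000, -1.7321, 0.0000)
after link 2: o_2 = (3.0000, -1.7321, 3.0000)
after link 3: o_3 = (3.0000, 1.2679, 3.0000)
after link 4: o_4 = (2.0000, 3.2679, 8.1962)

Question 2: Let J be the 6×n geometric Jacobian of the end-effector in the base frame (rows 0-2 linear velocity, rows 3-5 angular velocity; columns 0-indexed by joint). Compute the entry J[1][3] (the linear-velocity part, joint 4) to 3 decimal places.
-3.464

axis z_3 = (0.5000,0.0000,0.8660); lever o_n−o_3 = (-1.0000,2.0000,5.1962)
cross product → J_v[:, 3] = (-1.7321,-3.4641,1.0000)
J_ω[:, 3] = z_3
entry J[1][3] = -3.4641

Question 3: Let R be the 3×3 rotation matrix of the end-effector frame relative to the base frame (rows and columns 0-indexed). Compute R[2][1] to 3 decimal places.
-0.866

End-effector y-axis (col 1 of R) = (-0.5000,-0.0000,-0.8660)
R[2][1] = -0.8660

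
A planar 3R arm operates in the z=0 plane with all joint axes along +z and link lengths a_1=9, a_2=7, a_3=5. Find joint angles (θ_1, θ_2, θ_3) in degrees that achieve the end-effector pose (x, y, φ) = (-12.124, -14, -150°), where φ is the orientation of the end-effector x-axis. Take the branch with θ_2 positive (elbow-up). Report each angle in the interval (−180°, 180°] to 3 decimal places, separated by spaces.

wrist centre = target − a_3·(cos φ, sin φ) = (-7.7939, -11.5000)
cos θ_2 = (192.9945−9²−7²)/(2·9·7) = 0.5000; θ_2 = 60.0029° (elbow-up)
β = atan2(-11.5000,-7.7939) = -124.1266°; ψ = atan2(6.0624,12.4997) = 25.8734°
θ_1 = β − ψ = -150.0000°
θ_3 = φ − θ_1 − θ_2 = -60.0029° (wrapped to (-180°,180°])

-150.000 60.003 -60.003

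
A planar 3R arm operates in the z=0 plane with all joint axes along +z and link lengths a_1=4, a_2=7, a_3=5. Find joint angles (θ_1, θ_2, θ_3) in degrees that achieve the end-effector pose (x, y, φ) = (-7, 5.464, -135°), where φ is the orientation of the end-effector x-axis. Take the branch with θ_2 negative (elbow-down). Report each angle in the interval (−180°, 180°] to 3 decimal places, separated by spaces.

150.008 -60.007 134.999

wrist centre = target − a_3·(cos φ, sin φ) = (-3.4645, 8.9995)
cos θ_2 = (92.9941−4²−7²)/(2·4·7) = 0.4999; θ_2 = -60.0069° (elbow-down)
β = atan2(8.9995,-3.4645) = 111.0547°; ψ = atan2(-6.0626,7.4993) = -38.9530°
θ_1 = β − ψ = 150.0077°
θ_3 = φ − θ_1 − θ_2 = 134.9992° (wrapped to (-180°,180°])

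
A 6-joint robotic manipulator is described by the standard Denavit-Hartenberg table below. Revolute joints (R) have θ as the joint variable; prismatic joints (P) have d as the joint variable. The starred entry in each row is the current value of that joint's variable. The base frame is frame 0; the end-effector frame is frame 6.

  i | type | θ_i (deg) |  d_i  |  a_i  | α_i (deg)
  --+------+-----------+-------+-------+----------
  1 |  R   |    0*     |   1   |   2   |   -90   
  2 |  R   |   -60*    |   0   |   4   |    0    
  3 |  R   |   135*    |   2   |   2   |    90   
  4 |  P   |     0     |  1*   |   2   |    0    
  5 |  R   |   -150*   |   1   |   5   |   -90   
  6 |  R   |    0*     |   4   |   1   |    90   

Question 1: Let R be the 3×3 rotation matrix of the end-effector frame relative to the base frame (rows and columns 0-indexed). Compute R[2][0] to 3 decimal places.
0.837

End-effector x-axis (col 0 of R) = (-0.2241,-0.5000,0.8365)
R[2][0] = 0.8365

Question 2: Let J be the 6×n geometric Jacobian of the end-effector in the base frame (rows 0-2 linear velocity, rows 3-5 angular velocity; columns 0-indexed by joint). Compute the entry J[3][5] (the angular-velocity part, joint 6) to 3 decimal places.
axis z_5 = (0.1294,-0.8660,-0.4830); lever o_n−o_5 = (0.2935,-3.9641,-1.0953)
cross product → J_v[:, 5] = (-0.9659,0.0000,-0.2588)
J_ω[:, 5] = z_5
entry J[3][5] = 0.1294

0.129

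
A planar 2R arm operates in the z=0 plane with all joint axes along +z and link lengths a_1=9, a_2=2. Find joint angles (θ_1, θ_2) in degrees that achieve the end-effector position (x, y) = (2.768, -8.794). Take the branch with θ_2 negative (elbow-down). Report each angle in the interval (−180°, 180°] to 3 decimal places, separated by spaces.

cos θ_2 = (84.9963−9²−2²)/(2·9·2) = -0.0001; θ_2 = -90.0060° (elbow-down)
β = atan2(-8.7940,2.7680) = -72.5281°; ψ = atan2(-2.0000,8.9998) = -12.5291°
θ_1 = β − ψ = -59.9990°

-59.999 -90.006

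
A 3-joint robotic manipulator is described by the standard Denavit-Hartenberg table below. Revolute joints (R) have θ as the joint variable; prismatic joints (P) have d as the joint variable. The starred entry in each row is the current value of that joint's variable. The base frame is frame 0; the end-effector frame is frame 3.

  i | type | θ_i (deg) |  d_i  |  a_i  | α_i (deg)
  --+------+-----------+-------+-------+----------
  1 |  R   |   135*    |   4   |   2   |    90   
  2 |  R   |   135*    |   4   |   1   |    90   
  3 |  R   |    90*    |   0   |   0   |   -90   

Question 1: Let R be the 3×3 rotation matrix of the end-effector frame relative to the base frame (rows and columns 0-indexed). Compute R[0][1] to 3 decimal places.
End-effector y-axis (col 1 of R) = (0.5000,-0.5000,-0.7071)
R[0][1] = 0.5000

0.500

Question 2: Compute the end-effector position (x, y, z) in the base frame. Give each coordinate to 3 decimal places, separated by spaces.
after link 1: o_1 = (-1.4142, 1.4142, 4.0000)
after link 2: o_2 = (1.9142, 3.7426, 4.7071)
after link 3: o_3 = (1.9142, 3.7426, 4.7071)

1.914 3.743 4.707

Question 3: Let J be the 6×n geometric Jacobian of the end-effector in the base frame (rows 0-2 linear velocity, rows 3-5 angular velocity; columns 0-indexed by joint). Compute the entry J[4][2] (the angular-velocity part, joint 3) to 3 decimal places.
0.500

axis z_2 = (-0.5000,0.5000,0.7071); lever o_n−o_2 = (0.0000,0.0000,0.0000)
cross product → J_v[:, 2] = (0.0000,0.0000,-0.0000)
J_ω[:, 2] = z_2
entry J[4][2] = 0.5000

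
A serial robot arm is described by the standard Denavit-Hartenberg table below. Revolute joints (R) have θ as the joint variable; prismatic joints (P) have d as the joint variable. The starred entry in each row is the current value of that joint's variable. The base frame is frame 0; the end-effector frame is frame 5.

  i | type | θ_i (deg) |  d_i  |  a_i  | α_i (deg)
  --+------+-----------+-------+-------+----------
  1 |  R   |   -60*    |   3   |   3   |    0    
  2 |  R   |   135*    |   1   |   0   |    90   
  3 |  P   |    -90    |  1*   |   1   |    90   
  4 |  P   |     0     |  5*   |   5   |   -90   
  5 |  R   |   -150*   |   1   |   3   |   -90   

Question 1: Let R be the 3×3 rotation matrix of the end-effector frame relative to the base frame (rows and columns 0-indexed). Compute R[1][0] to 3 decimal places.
-0.483

End-effector x-axis (col 0 of R) = (-0.1294,-0.4830,0.8660)
R[1][0] = -0.4830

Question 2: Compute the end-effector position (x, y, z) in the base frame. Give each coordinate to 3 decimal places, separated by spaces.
1.750 -9.394 0.598

after link 1: o_1 = (1.5000, -2.5981, 3.0000)
after link 2: o_2 = (1.5000, -2.5981, 4.0000)
after link 3: o_3 = (2.4659, -2.8569, 3.0000)
after link 4: o_4 = (1.1718, -7.6865, -2.0000)
after link 5: o_5 = (1.7495, -9.3942, 0.5981)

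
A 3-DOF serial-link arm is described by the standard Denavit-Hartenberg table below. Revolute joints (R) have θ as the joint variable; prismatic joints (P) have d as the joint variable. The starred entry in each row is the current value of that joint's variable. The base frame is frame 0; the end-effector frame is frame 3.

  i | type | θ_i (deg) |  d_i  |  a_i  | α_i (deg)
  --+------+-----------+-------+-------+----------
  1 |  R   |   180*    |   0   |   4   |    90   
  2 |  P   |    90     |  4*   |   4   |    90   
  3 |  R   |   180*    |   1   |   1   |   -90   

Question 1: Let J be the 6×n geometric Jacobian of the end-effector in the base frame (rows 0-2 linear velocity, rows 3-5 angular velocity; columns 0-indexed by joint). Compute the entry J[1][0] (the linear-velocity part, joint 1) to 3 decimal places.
axis z_0 = ẑ; lever o_n−o_0 = (-5.0000,4.0000,3.0000)
cross product → J_v[:, 0] = (-4.0000,-5.0000,0.0000)
J_ω[:, 0] = z_0
entry J[1][0] = -5.0000

-5.000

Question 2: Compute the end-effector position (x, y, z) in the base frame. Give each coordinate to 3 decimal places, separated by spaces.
after link 1: o_1 = (-4.0000, 0.0000, 0.0000)
after link 2: o_2 = (-4.0000, 4.0000, 4.0000)
after link 3: o_3 = (-5.0000, 4.0000, 3.0000)

-5.000 4.000 3.000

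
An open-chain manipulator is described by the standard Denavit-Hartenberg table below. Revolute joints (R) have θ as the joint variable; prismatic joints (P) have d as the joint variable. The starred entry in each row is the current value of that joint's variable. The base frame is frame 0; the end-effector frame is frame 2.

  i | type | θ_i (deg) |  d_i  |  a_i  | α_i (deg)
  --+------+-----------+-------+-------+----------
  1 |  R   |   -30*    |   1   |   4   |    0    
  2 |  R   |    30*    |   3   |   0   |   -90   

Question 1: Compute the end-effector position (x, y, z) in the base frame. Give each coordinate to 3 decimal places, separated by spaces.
3.464 -2.000 4.000

after link 1: o_1 = (3.4641, -2.0000, 1.0000)
after link 2: o_2 = (3.4641, -2.0000, 4.0000)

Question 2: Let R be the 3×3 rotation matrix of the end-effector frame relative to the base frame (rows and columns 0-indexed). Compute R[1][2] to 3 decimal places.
1.000

End-effector z-axis (col 2 of R) = (0.0000,1.0000,0.0000)
R[1][2] = 1.0000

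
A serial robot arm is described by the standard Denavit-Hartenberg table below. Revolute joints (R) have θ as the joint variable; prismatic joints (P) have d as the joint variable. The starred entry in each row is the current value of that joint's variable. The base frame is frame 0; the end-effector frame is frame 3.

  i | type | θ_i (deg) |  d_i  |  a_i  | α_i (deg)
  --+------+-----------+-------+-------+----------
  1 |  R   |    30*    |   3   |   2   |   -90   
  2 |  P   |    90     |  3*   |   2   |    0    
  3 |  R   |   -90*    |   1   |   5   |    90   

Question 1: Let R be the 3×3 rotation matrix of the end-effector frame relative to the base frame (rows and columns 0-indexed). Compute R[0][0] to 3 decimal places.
0.866

End-effector x-axis (col 0 of R) = (0.8660,0.5000,0.0000)
R[0][0] = 0.8660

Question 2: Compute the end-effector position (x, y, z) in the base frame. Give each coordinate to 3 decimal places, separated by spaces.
after link 1: o_1 = (1.7321, 1.0000, 3.0000)
after link 2: o_2 = (0.2321, 3.5981, 1.0000)
after link 3: o_3 = (4.0622, 6.9641, 1.0000)

4.062 6.964 1.000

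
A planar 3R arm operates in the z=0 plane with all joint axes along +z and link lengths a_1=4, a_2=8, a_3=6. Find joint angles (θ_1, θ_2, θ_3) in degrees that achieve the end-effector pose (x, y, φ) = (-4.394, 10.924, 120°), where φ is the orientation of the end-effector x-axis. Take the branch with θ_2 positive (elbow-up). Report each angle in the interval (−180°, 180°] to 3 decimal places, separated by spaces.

wrist centre = target − a_3·(cos φ, sin φ) = (-1.3940, 5.7278)
cos θ_2 = (34.7515−4²−8²)/(2·4·8) = -0.7070; θ_2 = 134.9920° (elbow-up)
β = atan2(5.7278,-1.3940) = 103.6783°; ψ = atan2(5.6576,-1.6561) = 106.3154°
θ_1 = β − ψ = -2.6371°
θ_3 = φ − θ_1 − θ_2 = -12.3549° (wrapped to (-180°,180°])

-2.637 134.992 -12.355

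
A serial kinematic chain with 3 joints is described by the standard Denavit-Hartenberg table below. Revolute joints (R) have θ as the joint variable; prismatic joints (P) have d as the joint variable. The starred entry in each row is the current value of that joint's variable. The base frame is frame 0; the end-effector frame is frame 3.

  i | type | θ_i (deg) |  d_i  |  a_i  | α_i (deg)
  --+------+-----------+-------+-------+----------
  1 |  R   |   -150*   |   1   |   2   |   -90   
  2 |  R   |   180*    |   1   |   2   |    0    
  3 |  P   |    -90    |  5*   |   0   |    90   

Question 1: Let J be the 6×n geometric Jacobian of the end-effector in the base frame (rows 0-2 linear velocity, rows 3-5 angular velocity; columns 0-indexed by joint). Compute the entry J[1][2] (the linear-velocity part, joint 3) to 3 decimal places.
prismatic axis z_2 = (0.5000,-0.8660,0.0000)
J_v[:, 2] = z_2; J_ω[:, 2] = (0,0,0)
entry J[1][2] = -0.8660

-0.866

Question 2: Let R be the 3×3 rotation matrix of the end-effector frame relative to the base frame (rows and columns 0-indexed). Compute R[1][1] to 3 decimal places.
-0.866

End-effector y-axis (col 1 of R) = (0.5000,-0.8660,0.0000)
R[1][1] = -0.8660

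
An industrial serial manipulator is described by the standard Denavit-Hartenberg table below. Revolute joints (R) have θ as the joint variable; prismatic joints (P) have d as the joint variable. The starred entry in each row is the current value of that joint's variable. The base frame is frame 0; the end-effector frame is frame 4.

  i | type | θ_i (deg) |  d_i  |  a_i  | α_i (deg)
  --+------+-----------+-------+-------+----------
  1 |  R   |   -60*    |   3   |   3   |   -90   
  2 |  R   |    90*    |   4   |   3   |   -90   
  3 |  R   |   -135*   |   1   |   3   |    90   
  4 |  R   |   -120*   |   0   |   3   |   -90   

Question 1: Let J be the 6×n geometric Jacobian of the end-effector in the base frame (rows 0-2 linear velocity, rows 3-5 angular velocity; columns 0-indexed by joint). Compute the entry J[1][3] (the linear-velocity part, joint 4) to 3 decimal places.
-0.380

axis z_3 = (-0.6124,-0.3536,0.7071); lever o_n−o_3 = (0.3805,-2.7803,-1.0607)
cross product → J_v[:, 3] = (2.3410,-0.3805,1.8371)
J_ω[:, 3] = z_3
entry J[1][3] = -0.3805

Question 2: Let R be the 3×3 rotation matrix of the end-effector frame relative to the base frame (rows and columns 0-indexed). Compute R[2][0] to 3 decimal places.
End-effector x-axis (col 0 of R) = (0.1268,-0.9268,-0.3536)
R[2][0] = -0.3536

-0.354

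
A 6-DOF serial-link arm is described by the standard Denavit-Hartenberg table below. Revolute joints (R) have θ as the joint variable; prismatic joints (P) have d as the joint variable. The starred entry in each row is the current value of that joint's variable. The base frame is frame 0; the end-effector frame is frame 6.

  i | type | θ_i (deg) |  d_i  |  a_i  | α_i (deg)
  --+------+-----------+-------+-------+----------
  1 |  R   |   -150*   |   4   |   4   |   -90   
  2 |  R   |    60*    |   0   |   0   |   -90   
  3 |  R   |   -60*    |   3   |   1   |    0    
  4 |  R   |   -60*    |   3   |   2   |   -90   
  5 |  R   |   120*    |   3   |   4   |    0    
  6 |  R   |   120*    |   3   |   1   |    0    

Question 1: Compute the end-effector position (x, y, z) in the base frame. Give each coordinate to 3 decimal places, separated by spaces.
after link 1: o_1 = (-3.4641, -2.0000, 4.0000)
after link 2: o_2 = (-3.4641, -2.0000, 4.0000)
after link 3: o_3 = (-0.9976, -1.5760, 2.0670)
after link 4: o_4 = (2.5514, -1.5269, 1.4330)
after link 5: o_5 = (-1.7207, -3.7255, 0.0490)
after link 6: o_6 = (-1.7709, -4.9865, -2.8505)

-1.771 -4.987 -2.850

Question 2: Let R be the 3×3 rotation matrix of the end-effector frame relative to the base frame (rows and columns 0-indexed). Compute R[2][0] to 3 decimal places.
End-effector x-axis (col 0 of R) = (0.3248,0.6875,-0.6495)
R[2][0] = -0.6495

-0.650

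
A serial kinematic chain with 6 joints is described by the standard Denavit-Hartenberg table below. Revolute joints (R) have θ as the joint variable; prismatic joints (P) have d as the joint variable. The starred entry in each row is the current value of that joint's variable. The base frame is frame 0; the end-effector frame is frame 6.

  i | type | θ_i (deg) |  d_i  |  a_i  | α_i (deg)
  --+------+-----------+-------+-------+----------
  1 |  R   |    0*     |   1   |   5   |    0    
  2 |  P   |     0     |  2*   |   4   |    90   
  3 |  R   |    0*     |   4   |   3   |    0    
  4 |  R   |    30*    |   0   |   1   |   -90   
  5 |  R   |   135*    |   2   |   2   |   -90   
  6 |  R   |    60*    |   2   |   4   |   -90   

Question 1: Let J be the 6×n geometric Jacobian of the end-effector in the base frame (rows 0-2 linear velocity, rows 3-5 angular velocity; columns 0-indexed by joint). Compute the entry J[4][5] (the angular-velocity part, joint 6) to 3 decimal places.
-0.707

axis z_5 = (-0.6124,-0.7071,-0.3536); lever o_n−o_5 = (-0.7174,0.0000,-4.4142)
cross product → J_v[:, 5] = (3.1213,-2.4495,-0.5073)
J_ω[:, 5] = z_5
entry J[4][5] = -0.7071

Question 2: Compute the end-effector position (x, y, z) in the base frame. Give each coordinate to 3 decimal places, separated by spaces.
9.924 -2.586 0.111

after link 1: o_1 = (5.0000, 0.0000, 1.0000)
after link 2: o_2 = (9.0000, 0.0000, 3.0000)
after link 3: o_3 = (12.0000, -4.0000, 3.0000)
after link 4: o_4 = (12.8660, -4.0000, 3.5000)
after link 5: o_5 = (10.6413, -2.5858, 4.5249)
after link 6: o_6 = (9.9238, -2.5858, 0.1107)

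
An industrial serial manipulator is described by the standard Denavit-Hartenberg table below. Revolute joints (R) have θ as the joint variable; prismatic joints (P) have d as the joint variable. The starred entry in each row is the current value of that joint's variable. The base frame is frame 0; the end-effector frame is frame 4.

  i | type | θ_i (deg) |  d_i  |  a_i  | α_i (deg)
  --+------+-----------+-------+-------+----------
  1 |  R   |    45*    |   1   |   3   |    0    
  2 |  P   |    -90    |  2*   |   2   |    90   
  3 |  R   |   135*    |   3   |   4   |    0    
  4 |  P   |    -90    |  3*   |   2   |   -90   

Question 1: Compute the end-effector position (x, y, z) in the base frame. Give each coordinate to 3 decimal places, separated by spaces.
after link 1: o_1 = (2.1213, 2.1213, 1.0000)
after link 2: o_2 = (3.5355, 0.7071, 3.0000)
after link 3: o_3 = (-0.5858, 0.5858, 5.8284)
after link 4: o_4 = (-1.7071, -2.5355, 7.2426)

-1.707 -2.536 7.243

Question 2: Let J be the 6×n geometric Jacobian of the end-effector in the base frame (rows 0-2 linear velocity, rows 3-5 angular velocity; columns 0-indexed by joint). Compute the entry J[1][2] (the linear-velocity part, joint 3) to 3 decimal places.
axis z_2 = (-0.7071,-0.7071,0.0000); lever o_n−o_2 = (-5.2426,-3.2426,4.2426)
cross product → J_v[:, 2] = (-3.0000,3.0000,-1.4142)
J_ω[:, 2] = z_2
entry J[1][2] = 3.0000

3.000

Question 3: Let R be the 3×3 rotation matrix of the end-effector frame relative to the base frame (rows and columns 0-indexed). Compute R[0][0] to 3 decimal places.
0.500

End-effector x-axis (col 0 of R) = (0.5000,-0.5000,0.7071)
R[0][0] = 0.5000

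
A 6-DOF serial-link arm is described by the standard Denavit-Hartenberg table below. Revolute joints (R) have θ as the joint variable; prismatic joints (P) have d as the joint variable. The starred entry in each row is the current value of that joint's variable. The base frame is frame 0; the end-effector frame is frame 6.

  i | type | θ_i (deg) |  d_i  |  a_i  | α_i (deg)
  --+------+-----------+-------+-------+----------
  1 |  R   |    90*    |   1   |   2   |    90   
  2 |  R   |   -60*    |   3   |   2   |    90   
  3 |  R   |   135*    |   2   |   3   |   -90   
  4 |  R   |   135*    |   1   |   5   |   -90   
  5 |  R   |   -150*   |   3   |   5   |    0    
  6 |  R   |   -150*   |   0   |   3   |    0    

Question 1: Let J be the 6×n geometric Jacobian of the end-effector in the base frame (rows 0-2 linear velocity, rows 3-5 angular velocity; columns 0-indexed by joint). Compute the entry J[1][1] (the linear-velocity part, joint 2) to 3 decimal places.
axis z_1 = (1.0000,-0.0000,0.0000); lever o_n−o_1 = (1.8986,-1.3275,-2.8747)
cross product → J_v[:, 1] = (0.0000,2.8747,-1.3275)
J_ω[:, 1] = z_1
entry J[1][1] = 2.8747

2.875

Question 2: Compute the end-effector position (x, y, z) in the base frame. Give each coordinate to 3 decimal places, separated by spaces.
1.899 0.673 -1.875

after link 1: o_1 = (0.0000, 2.0000, 1.0000)
after link 2: o_2 = (3.0000, 3.0000, -0.7321)
after link 3: o_3 = (5.1213, 0.2073, 0.1051)
after link 4: o_4 = (1.9142, 4.1656, 0.3201)
after link 5: o_5 = (0.8115, -1.5396, -0.1646)
after link 6: o_6 = (1.8986, 0.6725, -1.8747)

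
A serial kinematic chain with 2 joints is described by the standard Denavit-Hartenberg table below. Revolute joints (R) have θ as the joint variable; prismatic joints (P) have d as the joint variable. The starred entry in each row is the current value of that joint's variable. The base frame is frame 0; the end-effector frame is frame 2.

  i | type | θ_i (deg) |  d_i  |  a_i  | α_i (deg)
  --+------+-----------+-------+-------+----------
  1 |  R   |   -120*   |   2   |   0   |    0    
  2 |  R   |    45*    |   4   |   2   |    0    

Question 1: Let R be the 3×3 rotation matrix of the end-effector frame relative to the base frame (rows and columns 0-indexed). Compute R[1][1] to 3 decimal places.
End-effector y-axis (col 1 of R) = (0.9659,0.2588,0.0000)
R[1][1] = 0.2588

0.259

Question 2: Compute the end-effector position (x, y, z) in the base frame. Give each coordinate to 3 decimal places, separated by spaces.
0.518 -1.932 6.000

after link 1: o_1 = (0.0000, 0.0000, 2.0000)
after link 2: o_2 = (0.5176, -1.9319, 6.0000)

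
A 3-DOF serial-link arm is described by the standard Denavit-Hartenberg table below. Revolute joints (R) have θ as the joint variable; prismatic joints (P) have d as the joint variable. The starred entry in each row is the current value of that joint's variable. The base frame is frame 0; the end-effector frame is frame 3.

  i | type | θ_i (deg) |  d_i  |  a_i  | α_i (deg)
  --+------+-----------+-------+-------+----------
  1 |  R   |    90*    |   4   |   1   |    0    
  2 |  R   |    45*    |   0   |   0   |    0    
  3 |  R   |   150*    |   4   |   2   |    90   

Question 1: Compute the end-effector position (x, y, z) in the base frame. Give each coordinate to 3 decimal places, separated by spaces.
after link 1: o_1 = (0.0000, 1.0000, 4.0000)
after link 2: o_2 = (0.0000, 1.0000, 4.0000)
after link 3: o_3 = (0.5176, -0.9319, 8.0000)

0.518 -0.932 8.000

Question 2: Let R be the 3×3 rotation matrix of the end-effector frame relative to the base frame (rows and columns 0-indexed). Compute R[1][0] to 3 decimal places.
End-effector x-axis (col 0 of R) = (0.2588,-0.9659,0.0000)
R[1][0] = -0.9659

-0.966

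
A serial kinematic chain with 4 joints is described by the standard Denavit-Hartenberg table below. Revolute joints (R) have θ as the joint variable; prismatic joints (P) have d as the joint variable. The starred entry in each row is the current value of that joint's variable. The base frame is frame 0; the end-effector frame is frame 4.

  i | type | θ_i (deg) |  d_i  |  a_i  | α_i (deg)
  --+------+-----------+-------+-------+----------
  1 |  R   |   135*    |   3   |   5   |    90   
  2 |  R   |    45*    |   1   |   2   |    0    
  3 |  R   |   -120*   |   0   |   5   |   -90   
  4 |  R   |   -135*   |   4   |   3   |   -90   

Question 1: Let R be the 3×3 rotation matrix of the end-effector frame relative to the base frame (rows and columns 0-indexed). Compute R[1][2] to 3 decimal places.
0.629

End-effector z-axis (col 2 of R) = (0.3706,0.6294,-0.6830)
R[1][2] = 0.6294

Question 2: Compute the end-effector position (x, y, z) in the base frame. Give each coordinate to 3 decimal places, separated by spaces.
after link 1: o_1 = (-3.5355, 3.5355, 3.0000)
after link 2: o_2 = (-3.8284, 5.2426, 4.4142)
after link 3: o_3 = (-4.7435, 6.1577, -0.4154)
after link 4: o_4 = (-5.5873, 10.0015, 2.6689)

-5.587 10.002 2.669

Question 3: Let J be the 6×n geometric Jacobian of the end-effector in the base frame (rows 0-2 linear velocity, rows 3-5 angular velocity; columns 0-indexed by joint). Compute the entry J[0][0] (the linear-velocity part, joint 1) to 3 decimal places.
axis z_0 = ẑ; lever o_n−o_0 = (-5.5873,10.0015,2.6689)
cross product → J_v[:, 0] = (-10.0015,-5.5873,0.0000)
J_ω[:, 0] = z_0
entry J[0][0] = -10.0015

-10.002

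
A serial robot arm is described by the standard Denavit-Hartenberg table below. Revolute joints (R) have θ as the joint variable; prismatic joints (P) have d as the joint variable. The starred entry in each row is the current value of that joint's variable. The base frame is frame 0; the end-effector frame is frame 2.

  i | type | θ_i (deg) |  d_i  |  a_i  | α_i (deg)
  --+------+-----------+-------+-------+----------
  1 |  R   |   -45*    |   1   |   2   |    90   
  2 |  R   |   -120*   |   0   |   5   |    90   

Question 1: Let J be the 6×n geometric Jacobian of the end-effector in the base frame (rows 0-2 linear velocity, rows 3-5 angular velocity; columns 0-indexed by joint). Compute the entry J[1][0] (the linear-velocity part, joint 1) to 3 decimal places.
-0.354

axis z_0 = ẑ; lever o_n−o_0 = (-0.3536,0.3536,-3.3301)
cross product → J_v[:, 0] = (-0.3536,-0.3536,0.0000)
J_ω[:, 0] = z_0
entry J[1][0] = -0.3536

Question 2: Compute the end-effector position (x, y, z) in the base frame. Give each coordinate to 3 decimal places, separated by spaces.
after link 1: o_1 = (1.4142, -1.4142, 1.0000)
after link 2: o_2 = (-0.3536, 0.3536, -3.3301)

-0.354 0.354 -3.330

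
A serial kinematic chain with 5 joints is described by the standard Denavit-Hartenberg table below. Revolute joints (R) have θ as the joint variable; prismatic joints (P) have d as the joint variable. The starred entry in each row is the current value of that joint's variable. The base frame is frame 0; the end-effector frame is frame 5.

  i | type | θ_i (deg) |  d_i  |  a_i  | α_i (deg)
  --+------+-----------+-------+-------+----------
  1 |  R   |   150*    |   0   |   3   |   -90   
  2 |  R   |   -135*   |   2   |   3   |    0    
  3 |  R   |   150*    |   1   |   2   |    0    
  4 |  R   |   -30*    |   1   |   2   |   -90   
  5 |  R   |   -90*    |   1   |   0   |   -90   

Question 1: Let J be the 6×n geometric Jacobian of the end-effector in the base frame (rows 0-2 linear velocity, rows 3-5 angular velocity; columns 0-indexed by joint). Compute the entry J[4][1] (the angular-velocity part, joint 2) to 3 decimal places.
-0.866

axis z_1 = (-0.5000,-0.8660,0.0000); lever o_n−o_1 = (-3.7331,-2.4635,1.1554)
cross product → J_v[:, 1] = (-1.0006,0.5777,-2.0012)
J_ω[:, 1] = z_1
entry J[4][1] = -0.8660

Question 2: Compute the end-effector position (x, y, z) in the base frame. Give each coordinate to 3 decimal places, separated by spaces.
after link 1: o_1 = (-2.5981, 1.5000, 0.0000)
after link 2: o_2 = (-1.7610, -1.2927, 2.1213)
after link 3: o_3 = (-3.9340, -1.1928, 1.6037)
after link 4: o_4 = (-6.1070, -1.0929, 2.1213)
after link 5: o_5 = (-6.3312, -0.9635, 1.1554)

-6.331 -0.964 1.155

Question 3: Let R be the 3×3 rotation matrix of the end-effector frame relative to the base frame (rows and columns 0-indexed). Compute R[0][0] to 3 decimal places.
-0.500

End-effector x-axis (col 0 of R) = (-0.5000,-0.8660,0.0000)
R[0][0] = -0.5000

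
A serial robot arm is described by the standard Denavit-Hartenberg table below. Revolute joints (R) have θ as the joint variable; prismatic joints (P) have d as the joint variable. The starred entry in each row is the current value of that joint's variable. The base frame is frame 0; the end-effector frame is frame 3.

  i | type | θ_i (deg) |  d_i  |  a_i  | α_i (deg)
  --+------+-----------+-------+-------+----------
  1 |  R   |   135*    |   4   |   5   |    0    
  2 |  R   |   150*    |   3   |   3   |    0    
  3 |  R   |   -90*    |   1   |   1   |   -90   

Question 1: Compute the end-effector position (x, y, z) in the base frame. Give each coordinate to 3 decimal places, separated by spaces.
-3.725 0.379 8.000

after link 1: o_1 = (-3.5355, 3.5355, 4.0000)
after link 2: o_2 = (-2.7591, 0.6378, 7.0000)
after link 3: o_3 = (-3.7250, 0.3789, 8.0000)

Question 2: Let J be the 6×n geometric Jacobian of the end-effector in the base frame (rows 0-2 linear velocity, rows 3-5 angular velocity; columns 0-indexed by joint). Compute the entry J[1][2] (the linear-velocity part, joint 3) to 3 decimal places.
axis z_2 = (0.0000,0.0000,1.0000); lever o_n−o_2 = (-0.9659,-0.2588,1.0000)
cross product → J_v[:, 2] = (0.2588,-0.9659,0.0000)
J_ω[:, 2] = z_2
entry J[1][2] = -0.9659

-0.966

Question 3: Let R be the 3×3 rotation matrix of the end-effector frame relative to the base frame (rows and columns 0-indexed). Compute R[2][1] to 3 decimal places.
End-effector y-axis (col 1 of R) = (0.0000,-0.0000,-1.0000)
R[2][1] = -1.0000

-1.000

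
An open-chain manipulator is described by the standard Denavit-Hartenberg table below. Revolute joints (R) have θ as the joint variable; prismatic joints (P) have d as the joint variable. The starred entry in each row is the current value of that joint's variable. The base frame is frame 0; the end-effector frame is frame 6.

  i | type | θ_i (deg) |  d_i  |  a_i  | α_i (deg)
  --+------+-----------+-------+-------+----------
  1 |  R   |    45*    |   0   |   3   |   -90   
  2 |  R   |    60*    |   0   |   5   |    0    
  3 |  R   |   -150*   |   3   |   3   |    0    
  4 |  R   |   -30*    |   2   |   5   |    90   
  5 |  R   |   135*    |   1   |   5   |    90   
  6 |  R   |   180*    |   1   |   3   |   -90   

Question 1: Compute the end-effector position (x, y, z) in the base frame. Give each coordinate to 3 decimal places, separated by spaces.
-3.277 6.794 1.888

after link 1: o_1 = (2.1213, 2.1213, 0.0000)
after link 2: o_2 = (3.8891, 3.8891, -4.3301)
after link 3: o_3 = (1.7678, 6.0104, -1.3301)
after link 4: o_4 = (-1.4142, 5.6569, 3.0000)
after link 5: o_5 = (-3.2766, 8.7945, -0.5619)
after link 6: o_6 = (-3.2766, 6.7945, 1.8876)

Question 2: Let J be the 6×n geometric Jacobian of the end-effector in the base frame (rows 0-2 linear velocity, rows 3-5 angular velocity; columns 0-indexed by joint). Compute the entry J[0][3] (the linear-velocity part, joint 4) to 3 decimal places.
axis z_3 = (-0.7071,0.7071,0.0000); lever o_n−o_3 = (-5.0444,0.7841,3.2178)
cross product → J_v[:, 3] = (2.2753,2.2753,3.0125)
J_ω[:, 3] = z_3
entry J[0][3] = 2.2753

2.275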